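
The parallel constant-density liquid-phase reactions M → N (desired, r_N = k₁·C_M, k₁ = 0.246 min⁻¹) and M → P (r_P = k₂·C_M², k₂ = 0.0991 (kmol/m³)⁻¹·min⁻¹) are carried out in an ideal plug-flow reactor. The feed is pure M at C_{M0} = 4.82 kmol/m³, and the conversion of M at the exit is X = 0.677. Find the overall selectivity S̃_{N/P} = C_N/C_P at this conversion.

C_M = C_{M0}(1−X) = 1.557 kmol/m³.
Along a PFR/batch, dC_N/dC_M = −r_N/(r_N+r_P) = −k₁/(k₁+k₂·C_M).
Integrating from C_{M0} to C_M: C_N = (0.246/0.0991)·ln[(0.246+0.0991·4.82)/(0.246+0.0991·1.56)] = 2.482·ln(0.7237/0.4003) = 1.470 kmol/m³.
C_P = (C_{M0}−C_M)−C_N = 1.793 kmol/m³; S̃_{N/P} = 1.470/1.793 = 0.820.

0.820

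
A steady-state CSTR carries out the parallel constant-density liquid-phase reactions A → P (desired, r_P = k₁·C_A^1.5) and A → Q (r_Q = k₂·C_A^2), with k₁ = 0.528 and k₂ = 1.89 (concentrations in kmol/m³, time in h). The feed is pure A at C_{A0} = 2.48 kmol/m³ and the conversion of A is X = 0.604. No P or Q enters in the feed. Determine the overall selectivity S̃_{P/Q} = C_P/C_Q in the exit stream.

Exit C_A = C_{A0}(1−X) = 2.48×0.396 = 0.9821 kmol/m³.
Rates in a CSTR are evaluated at the outlet concentration: r_P = 0.528×0.9821^1.5 = 0.5139, r_Q = 1.89×0.9821^2 = 1.823.
Overall selectivity = C_P/C_Q = r_Pτ/(r_Qτ) = r_P/r_Q = 0.282.

0.282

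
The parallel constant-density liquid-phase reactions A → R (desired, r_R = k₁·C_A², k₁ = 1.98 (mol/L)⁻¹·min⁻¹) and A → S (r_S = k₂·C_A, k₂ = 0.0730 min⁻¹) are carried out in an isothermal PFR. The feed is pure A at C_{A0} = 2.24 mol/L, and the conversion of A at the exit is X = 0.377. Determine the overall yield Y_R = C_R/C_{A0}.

C_A = C_{A0}(1−X) = 1.396 mol/L.
Along a PFR/batch, dC_S/dC_A = −r_S/(r_R+r_S) = −k₂/(k₂+k₁·C_A).
Integrating from C_{A0} to C_A: C_S = (0.0730/1.98)·ln[(0.0730+1.98·2.24)/(0.0730+1.98·1.40)] = 0.03687·ln(4.508/2.836) = 0.01709 mol/L.
Then C_R = (C_{A0}−C_A) − C_S = 0.8445 − 0.01709 = 0.8274 mol/L.
Y_R = C_R/C_{A0} = 0.8274/2.24 = 0.369.

0.369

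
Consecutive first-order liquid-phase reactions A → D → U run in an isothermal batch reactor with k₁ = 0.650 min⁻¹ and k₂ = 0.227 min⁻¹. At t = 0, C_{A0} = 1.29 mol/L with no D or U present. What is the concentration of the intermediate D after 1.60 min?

For first-order series with pure A initially, C_D(t) = k₁C_{A0}/(k₂−k₁)·(e^(−k₁t) − e^(−k₂t)).
e^(−k₁t) = e^(−0.650×1.60) = e^(−1.040) = 0.3535; e^(−k₂t) = e^(−0.3632) = 0.6954.
C_D = 0.650×1.29/(0.227−0.650) × (0.3535−0.6954) = (-1.982)×(-0.3420) = 0.6779 mol/L.

0.678 mol/L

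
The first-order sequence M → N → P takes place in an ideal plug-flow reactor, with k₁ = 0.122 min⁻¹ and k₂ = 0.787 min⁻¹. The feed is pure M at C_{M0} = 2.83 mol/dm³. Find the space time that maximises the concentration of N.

2.80 min

Setting dC_N/dτ = 0 gives τ_opt = ln(k₂/k₁)/(k₂−k₁).
= ln(0.787/0.122)/(0.787−0.122) = ln(6.451)/0.6650 = 1.864/0.6650 = 2.80 min.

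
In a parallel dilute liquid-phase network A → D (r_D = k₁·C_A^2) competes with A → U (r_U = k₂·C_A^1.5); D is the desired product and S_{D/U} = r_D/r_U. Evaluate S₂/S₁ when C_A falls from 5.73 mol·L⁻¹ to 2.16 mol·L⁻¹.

0.614

S_{D/U} = (k₁/k₂)·C_A^0.5, so S₂/S₁ = (C_{A,2}/C_{A,1})^0.5.
= (2.16/5.73)^0.5 = (0.3770)^0.5 = 0.614.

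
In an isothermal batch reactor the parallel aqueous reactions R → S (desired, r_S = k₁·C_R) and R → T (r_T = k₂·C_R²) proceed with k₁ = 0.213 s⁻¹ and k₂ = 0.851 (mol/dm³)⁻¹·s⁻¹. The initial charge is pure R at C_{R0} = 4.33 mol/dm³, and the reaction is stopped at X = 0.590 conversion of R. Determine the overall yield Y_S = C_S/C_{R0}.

0.0472

C_R = C_{R0}(1−X) = 1.775 mol/dm³.
Along a PFR/batch, dC_S/dC_R = −r_S/(r_S+r_T) = −k₁/(k₁+k₂·C_R).
Integrating from C_{R0} to C_R: C_S = (0.213/0.851)·ln[(0.213+0.851·4.33)/(0.213+0.851·1.78)] = 0.2503·ln(3.898/1.724) = 0.2042 mol/dm³.
Y_S = C_S/C_{R0} = 0.2042/4.33 = 0.0472.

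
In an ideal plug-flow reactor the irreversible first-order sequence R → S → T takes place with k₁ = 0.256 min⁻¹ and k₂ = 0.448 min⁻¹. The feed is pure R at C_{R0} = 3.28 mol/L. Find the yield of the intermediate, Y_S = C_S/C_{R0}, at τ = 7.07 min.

For first-order series with pure R initially, C_S(τ) = k₁C_{R0}/(k₂−k₁)·(e^(−k₁τ) − e^(−k₂τ)).
e^(−k₁τ) = e^(−0.256×7.07) = e^(−1.810) = 0.1637; e^(−k₂τ) = e^(−3.167) = 0.04211.
C_S = 0.256×3.28/(0.448−0.256) × (0.1637−0.04211) = 4.373×0.1216 = 0.5316 mol/L.
Y_S = C_S/C_{R0} = 0.5316/3.28 = 0.162.

0.162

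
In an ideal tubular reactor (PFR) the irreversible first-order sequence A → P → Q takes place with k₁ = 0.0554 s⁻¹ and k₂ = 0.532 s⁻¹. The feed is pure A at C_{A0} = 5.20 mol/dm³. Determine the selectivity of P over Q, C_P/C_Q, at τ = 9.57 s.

0.197

For first-order series with pure A initially, C_P(τ) = k₁C_{A0}/(k₂−k₁)·(e^(−k₁τ) − e^(−k₂τ)).
e^(−k₁τ) = e^(−0.0554×9.57) = e^(−0.5302) = 0.5885; e^(−k₂τ) = e^(−5.091) = 0.006150.
C_P = 0.0554×5.20/(0.532−0.0554) × (0.5885−0.006150) = 0.6044×0.5823 = 0.3520 mol/dm³.
C_A = C_{A0}e^(−k₁τ) = 3.060 mol/dm³, so C_Q = C_{A0}−C_A−C_P = 1.788 mol/dm³; C_P/C_Q = 0.197.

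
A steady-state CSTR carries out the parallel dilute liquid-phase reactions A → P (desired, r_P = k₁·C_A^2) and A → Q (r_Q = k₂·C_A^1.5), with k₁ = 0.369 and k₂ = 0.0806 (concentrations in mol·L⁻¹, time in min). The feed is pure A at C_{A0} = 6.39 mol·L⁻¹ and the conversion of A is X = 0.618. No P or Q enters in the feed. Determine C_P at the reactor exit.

3.46 mol·L⁻¹

Exit C_A = C_{A0}(1−X) = 6.39×0.382 = 2.441 mol·L⁻¹.
A CSTR operates uniformly at the exit composition, giving r_P = 2.199 and r_Q = 0.3074 (each k·C_A^n at C_A = 2.441).
Fraction of consumed A going to P: r_P/(r_P+r_Q) = 0.8773.
C_P = 0.8773·C_{A0}·X = 0.8773×6.39×0.618 = 3.46 mol·L⁻¹.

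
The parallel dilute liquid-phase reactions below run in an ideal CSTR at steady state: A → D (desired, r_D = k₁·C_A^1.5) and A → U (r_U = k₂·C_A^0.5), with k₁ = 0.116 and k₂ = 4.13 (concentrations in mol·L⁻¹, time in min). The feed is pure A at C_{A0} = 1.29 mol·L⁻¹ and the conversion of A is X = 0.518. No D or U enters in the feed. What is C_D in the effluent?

0.0115 mol·L⁻¹

Exit C_A = C_{A0}(1−X) = 1.29×0.482 = 0.6218 mol·L⁻¹.
Rates in a CSTR are evaluated at the outlet concentration: r_D = 0.116×0.6218^1.5 = 0.05687, r_U = 4.13×0.6218^0.5 = 3.257.
Fraction of consumed A going to D: r_D/(r_D+r_U) = 0.01716.
C_D = 0.01716·C_{A0}·X = 0.01716×1.29×0.518 = 0.0115 mol·L⁻¹.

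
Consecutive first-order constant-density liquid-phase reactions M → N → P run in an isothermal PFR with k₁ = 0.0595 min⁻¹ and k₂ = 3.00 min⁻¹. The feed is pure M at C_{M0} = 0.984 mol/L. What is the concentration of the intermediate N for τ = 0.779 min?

The intermediate concentration in a first-order A→B→C sequence is C_N = k₁C_{M0}(e^(−k₁τ) − e^(−k₂τ))/(k₂−k₁).
e^(−k₁τ) = e^(−0.0595×0.779) = e^(−0.04635) = 0.9547; e^(−k₂τ) = e^(−2.337) = 0.09662.
C_N = 0.0595×0.984/(3.00−0.0595) × (0.9547−0.09662) = 0.01991×0.8581 = 0.01709 mol/L.

0.0171 mol/L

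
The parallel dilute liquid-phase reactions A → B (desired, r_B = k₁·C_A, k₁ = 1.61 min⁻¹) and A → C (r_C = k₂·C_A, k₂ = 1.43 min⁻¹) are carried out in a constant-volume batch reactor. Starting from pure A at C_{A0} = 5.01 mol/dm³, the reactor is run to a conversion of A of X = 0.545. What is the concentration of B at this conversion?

1.45 mol/dm³

C_A = C_{A0}(1−X) = 2.280 mol/dm³.
Both paths are first order in A, so the instantaneous fraction to B is constant: dC_B/d(−C_A) = k₁/(k₁+k₂) = 0.5296.
C_B = 0.5296·(C_{A0}−C_A) = 0.5296×2.730 = 1.45 mol/dm³.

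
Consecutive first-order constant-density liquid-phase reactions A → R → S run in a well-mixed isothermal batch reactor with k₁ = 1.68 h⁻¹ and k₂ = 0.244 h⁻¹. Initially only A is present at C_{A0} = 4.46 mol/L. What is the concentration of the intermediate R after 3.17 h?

Solving the coupled first-order balances gives C_R(t) = [k₁/(k₂−k₁)]·C_{A0}·(e^(−k₁t) − e^(−k₂t)).
e^(−k₁t) = e^(−1.68×3.17) = e^(−5.326) = 0.004865; e^(−k₂t) = e^(−0.7735) = 0.4614.
C_R = 1.68×4.46/(0.244−1.68) × (0.004865−0.4614) = (-5.218)×(-0.4565) = 2.382 mol/L.

2.38 mol/L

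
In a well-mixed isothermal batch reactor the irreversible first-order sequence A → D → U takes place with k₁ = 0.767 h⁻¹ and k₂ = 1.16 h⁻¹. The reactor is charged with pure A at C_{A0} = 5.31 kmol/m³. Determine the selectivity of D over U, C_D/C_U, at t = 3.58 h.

0.112

Solving the coupled first-order balances gives C_D(t) = [k₁/(k₂−k₁)]·C_{A0}·(e^(−k₁t) − e^(−k₂t)).
e^(−k₁t) = e^(−0.767×3.58) = e^(−2.746) = 0.06419; e^(−k₂t) = e^(−4.153) = 0.01572.
C_D = 0.767×5.31/(1.16−0.767) × (0.06419−0.01572) = 10.36×0.04847 = 0.5023 kmol/m³.
C_A = C_{A0}e^(−k₁t) = 0.3409 kmol/m³, so C_U = C_{A0}−C_A−C_D = 4.467 kmol/m³; C_D/C_U = 0.112.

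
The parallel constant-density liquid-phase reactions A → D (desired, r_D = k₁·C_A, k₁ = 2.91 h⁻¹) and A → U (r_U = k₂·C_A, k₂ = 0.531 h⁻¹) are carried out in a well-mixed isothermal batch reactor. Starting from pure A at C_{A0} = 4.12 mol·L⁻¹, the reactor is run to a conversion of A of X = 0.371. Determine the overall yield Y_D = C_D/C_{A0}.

C_A = C_{A0}(1−X) = 2.591 mol·L⁻¹.
Both paths are first order in A, so the instantaneous fraction to D is constant: dC_D/d(−C_A) = k₁/(k₁+k₂) = 0.8457.
C_D = 0.8457·(C_{A0}−C_A) = 0.8457×1.529 = 1.29 mol·L⁻¹.
Y_D = C_D/C_{A0} = 1.293/4.12 = 0.314.

0.314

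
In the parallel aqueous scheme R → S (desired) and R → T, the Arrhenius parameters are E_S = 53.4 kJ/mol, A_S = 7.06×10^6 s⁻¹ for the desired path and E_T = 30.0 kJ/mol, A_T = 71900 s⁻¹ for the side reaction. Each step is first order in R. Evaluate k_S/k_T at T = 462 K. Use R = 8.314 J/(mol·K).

0.222

Since both paths have the same order in R, the concentration cancels and S_{S/T} = k_S/k_T = (A_S/A_T)·exp[(E_T−E_S)/(RT)].
(E_T−E_S)/(RT) = (30.0−53.4)×10³/(8.314×462) = -23400/3841 = -6.092.
k_S/k_T = (7.06×10^6/71900)·exp(-6.092) = 98.19 × 0.002261 = 0.222.
Since E_S > E_T, raising the temperature improves selectivity toward S.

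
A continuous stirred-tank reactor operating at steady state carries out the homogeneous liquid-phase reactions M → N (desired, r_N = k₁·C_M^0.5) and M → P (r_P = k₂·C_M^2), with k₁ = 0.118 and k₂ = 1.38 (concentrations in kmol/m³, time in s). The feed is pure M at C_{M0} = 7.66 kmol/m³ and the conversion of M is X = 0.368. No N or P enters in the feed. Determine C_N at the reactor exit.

Exit C_M = C_{M0}(1−X) = 7.66×0.632 = 4.841 kmol/m³.
A CSTR operates uniformly at the exit composition, giving r_N = 0.2596 and r_P = 32.34 (each k·C_M^n at C_M = 4.841).
Fraction of consumed M going to N: r_N/(r_N+r_P) = 0.007964.
C_N = 0.007964·C_{M0}·X = 0.007964×7.66×0.368 = 0.0224 kmol/m³.

0.0224 kmol/m³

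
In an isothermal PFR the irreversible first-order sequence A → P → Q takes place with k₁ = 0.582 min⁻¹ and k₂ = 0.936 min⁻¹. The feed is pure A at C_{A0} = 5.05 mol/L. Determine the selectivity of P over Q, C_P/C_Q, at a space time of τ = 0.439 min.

4.34

Solving the coupled first-order balances gives C_P(τ) = [k₁/(k₂−k₁)]·C_{A0}·(e^(−k₁τ) − e^(−k₂τ)).
e^(−k₁τ) = e^(−0.582×0.439) = e^(−0.2555) = 0.7745; e^(−k₂τ) = e^(−0.4109) = 0.6631.
C_P = 0.582×5.05/(0.936−0.582) × (0.7745−0.6631) = 8.303×0.1115 = 0.9256 mol/L.
C_A = C_{A0}e^(−k₁τ) = 3.911 mol/L, so C_Q = C_{A0}−C_A−C_P = 0.2131 mol/L; C_P/C_Q = 4.34.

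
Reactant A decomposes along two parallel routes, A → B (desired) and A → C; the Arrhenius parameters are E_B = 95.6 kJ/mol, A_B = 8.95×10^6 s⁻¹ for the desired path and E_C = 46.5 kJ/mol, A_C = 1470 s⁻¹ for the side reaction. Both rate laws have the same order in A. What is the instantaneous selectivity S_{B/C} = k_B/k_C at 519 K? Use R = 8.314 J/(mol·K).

0.0696

k_B/k_C = (A_B/A_C)·exp[−(E_B−E_C)/(RT)] = (A_B/A_C)·exp[(E_C−E_B)/(RT)].
(E_C−E_B)/(RT) = (46.5−95.6)×10³/(8.314×519) = -49100/4315 = -11.38.
k_B/k_C = (8.95×10^6/1470)·exp(-11.38) = 6088 × 1.143×10^-5 = 0.0696.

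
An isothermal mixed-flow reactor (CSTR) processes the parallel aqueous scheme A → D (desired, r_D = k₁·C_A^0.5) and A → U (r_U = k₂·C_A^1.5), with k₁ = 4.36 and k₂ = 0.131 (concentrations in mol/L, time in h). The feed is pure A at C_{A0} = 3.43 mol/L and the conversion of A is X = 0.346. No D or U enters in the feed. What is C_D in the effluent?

1.11 mol/L

Exit C_A = C_{A0}(1−X) = 3.43×0.654 = 2.243 mol/L.
Rates in a CSTR are evaluated at the outlet concentration: r_D = 4.36×2.243^0.5 = 6.530, r_U = 0.131×2.243^1.5 = 0.4401.
Fraction of consumed A going to D: r_D/(r_D+r_U) = 0.9369.
C_D = 0.9369·C_{A0}·X = 0.9369×3.43×0.346 = 1.11 mol/L.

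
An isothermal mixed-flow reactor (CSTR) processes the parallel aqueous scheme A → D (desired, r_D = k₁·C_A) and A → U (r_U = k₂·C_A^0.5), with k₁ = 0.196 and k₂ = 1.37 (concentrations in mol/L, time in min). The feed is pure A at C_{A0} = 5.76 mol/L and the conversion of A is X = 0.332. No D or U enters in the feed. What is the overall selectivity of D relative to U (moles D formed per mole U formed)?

Exit C_A = C_{A0}(1−X) = 5.76×0.668 = 3.848 mol/L.
A CSTR operates uniformly at the exit composition, giving r_D = 0.7541 and r_U = 2.687 (each k·C_A^n at C_A = 3.848).
Overall selectivity = C_D/C_U = r_Dτ/(r_Uτ) = r_D/r_U = 0.281.

0.281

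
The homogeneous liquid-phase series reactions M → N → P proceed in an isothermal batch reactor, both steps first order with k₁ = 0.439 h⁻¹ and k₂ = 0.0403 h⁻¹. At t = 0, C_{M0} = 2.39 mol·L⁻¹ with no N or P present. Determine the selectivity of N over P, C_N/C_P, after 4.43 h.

For first-order series with pure M initially, C_N(t) = k₁C_{M0}/(k₂−k₁)·(e^(−k₁t) − e^(−k₂t)).
e^(−k₁t) = e^(−0.439×4.43) = e^(−1.945) = 0.1430; e^(−k₂t) = e^(−0.1785) = 0.8365.
C_N = 0.439×2.39/(0.0403−0.439) × (0.1430−0.8365) = (-2.632)×(-0.6935) = 1.825 mol·L⁻¹.
C_M = C_{M0}e^(−k₁t) = 0.3418 mol·L⁻¹, so C_P = C_{M0}−C_M−C_N = 0.2232 mol·L⁻¹; C_N/C_P = 8.17.

8.17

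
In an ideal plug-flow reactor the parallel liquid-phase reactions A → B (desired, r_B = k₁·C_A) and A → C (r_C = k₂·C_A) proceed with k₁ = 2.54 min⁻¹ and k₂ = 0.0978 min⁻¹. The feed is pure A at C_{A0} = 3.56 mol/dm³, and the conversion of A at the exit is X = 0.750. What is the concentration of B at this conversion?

C_A = C_{A0}(1−X) = 0.8900 mol/dm³.
Both paths are first order in A, so the instantaneous fraction to B is constant: dC_B/d(−C_A) = k₁/(k₁+k₂) = 0.9629.
C_B = 0.9629·(C_{A0}−C_A) = 0.9629×2.670 = 2.57 mol/dm³.

2.57 mol/dm³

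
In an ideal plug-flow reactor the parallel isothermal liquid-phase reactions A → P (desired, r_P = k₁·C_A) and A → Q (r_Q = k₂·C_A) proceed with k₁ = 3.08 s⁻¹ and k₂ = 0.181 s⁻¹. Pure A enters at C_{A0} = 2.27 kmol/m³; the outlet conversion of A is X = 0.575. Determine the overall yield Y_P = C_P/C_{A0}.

0.543

C_A = C_{A0}(1−X) = 0.9648 kmol/m³.
Both paths are first order in A, so the instantaneous fraction to P is constant: dC_P/d(−C_A) = k₁/(k₁+k₂) = 0.9445.
C_P = 0.9445·(C_{A0}−C_A) = 0.9445×1.305 = 1.23 kmol/m³.
Y_P = C_P/C_{A0} = 1.233/2.27 = 0.543.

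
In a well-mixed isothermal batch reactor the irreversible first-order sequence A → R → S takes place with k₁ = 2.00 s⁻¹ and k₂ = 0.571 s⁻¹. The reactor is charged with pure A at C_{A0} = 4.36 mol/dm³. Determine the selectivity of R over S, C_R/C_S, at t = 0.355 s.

8.47

The intermediate concentration in a first-order A→B→C sequence is C_R = k₁C_{A0}(e^(−k₁t) − e^(−k₂t))/(k₂−k₁).
e^(−k₁t) = e^(−2.00×0.355) = e^(−0.7100) = 0.4916; e^(−k₂t) = e^(−0.2027) = 0.8165.
C_R = 2.00×4.36/(0.571−2.00) × (0.4916−0.8165) = (-6.102)×(-0.3249) = 1.982 mol/dm³.
C_A = C_{A0}e^(−k₁t) = 2.144 mol/dm³, so C_S = C_{A0}−C_A−C_R = 0.2340 mol/dm³; C_R/C_S = 8.47.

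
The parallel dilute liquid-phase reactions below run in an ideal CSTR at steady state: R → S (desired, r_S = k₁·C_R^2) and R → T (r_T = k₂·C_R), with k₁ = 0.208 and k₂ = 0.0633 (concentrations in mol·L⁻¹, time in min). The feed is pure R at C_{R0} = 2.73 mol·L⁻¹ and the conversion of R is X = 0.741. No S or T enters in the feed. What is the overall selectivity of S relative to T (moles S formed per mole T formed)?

2.32

Exit C_R = C_{R0}(1−X) = 2.73×0.259 = 0.7071 mol·L⁻¹.
In a CSTR the entire volume is at exit conditions, so r_S = 0.208×0.7071^2 = 0.1040 and r_T = 0.0633×0.7071 = 0.04476.
Overall selectivity = C_S/C_T = r_Sτ/(r_Tτ) = r_S/r_T = 2.32.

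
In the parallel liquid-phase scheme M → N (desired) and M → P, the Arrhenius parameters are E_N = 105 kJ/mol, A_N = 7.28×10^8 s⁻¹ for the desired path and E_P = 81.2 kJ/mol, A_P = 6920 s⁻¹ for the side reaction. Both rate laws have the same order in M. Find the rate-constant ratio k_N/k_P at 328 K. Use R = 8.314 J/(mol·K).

17.0

Since both paths have the same order in M, the concentration cancels and S_{N/P} = k_N/k_P = (A_N/A_P)·exp[(E_P−E_N)/(RT)].
(E_P−E_N)/(RT) = (81.2−105)×10³/(8.314×328) = -23800/2727 = -8.728.
k_N/k_P = (7.28×10^8/6920)·exp(-8.728) = 1.052×10^5 × 1.621×10^-4 = 17.0.
Since E_N > E_P, raising the temperature improves selectivity toward N.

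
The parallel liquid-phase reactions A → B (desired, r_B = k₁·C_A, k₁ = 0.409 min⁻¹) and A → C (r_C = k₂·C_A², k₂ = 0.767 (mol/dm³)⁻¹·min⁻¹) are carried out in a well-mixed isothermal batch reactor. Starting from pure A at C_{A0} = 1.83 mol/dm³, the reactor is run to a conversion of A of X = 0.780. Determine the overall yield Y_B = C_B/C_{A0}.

0.270

C_A = C_{A0}(1−X) = 0.4026 mol/dm³.
Along a PFR/batch, dC_B/dC_A = −r_B/(r_B+r_C) = −k₁/(k₁+k₂·C_A).
Integrating from C_{A0} to C_A: C_B = (0.409/0.767)·ln[(0.409+0.767·1.83)/(0.409+0.767·0.403)] = 0.5332·ln(1.813/0.7178) = 0.4940 mol/dm³.
Y_B = C_B/C_{A0} = 0.4940/1.83 = 0.270.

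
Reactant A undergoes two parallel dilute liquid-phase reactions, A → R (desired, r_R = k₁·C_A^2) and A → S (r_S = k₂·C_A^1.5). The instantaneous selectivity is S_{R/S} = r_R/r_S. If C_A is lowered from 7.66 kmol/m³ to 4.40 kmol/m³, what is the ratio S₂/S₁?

0.758

S_{R/S} = (k₁/k₂)·C_A^0.5, so S₂/S₁ = (C_{A,2}/C_{A,1})^0.5.
= (4.40/7.66)^0.5 = (0.5744)^0.5 = 0.758.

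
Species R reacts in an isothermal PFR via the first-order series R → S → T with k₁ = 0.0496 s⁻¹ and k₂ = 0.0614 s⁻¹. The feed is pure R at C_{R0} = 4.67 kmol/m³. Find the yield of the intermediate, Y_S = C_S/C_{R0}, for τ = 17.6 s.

The intermediate concentration in a first-order A→B→C sequence is C_S = k₁C_{R0}(e^(−k₁τ) − e^(−k₂τ))/(k₂−k₁).
e^(−k₁τ) = e^(−0.0496×17.6) = e^(−0.8730) = 0.4177; e^(−k₂τ) = e^(−1.081) = 0.3394.
C_S = 0.0496×4.67/(0.0614−0.0496) × (0.4177−0.3394) = 19.63×0.07834 = 1.538 kmol/m³.
Y_S = C_S/C_{R0} = 1.538/4.67 = 0.329.

0.329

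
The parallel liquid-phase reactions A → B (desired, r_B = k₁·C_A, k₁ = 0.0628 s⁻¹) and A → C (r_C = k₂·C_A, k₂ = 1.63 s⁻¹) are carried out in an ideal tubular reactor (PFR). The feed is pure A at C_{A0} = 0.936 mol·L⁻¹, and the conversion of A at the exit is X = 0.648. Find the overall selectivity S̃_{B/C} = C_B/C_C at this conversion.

C_A = C_{A0}(1−X) = 0.3295 mol·L⁻¹.
Both paths are first order in A, so the instantaneous fraction to B is constant: dC_B/d(−C_A) = k₁/(k₁+k₂) = 0.03710.
C_B = 0.03710·(C_{A0}−C_A) = 0.03710×0.6065 = 0.0225 mol·L⁻¹.
C_C = (C_{A0}−C_A)−C_B = 0.5840 mol·L⁻¹; S̃_{B/C} = 0.02250/0.5840 = 0.0385.

0.0385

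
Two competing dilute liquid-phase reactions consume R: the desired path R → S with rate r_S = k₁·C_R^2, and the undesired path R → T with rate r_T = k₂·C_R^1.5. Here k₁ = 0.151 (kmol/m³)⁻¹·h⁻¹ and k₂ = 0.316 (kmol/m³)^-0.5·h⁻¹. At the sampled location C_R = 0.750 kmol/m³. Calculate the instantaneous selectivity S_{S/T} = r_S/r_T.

0.414

S_{S/T} = r_S/r_T = (k₁·C_R^2)/(k₂·C_R^1.5) = (k₁/k₂)·C_R^0.5.
= (0.151×0.7500^2) / (0.316×0.7500^1.5) = 0.08494/0.2052 = 0.414.
Since the desired path is higher order in R, keeping C_R high (PFR or concentrated feed) favours S.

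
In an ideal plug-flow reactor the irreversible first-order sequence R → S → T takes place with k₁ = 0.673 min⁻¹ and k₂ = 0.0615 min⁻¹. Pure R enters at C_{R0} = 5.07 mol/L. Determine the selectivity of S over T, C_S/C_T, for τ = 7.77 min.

The intermediate concentration in a first-order A→B→C sequence is C_S = k₁C_{R0}(e^(−k₁τ) − e^(−k₂τ))/(k₂−k₁).
e^(−k₁τ) = e^(−0.673×7.77) = e^(−5.229) = 0.005358; e^(−k₂τ) = e^(−0.4779) = 0.6201.
C_S = 0.673×5.07/(0.0615−0.673) × (0.005358−0.6201) = (-5.580)×(-0.6148) = 3.430 mol/L.
C_R = C_{R0}e^(−k₁τ) = 0.02716 mol/L, so C_T = C_{R0}−C_R−C_S = 1.613 mol/L; C_S/C_T = 2.13.

2.13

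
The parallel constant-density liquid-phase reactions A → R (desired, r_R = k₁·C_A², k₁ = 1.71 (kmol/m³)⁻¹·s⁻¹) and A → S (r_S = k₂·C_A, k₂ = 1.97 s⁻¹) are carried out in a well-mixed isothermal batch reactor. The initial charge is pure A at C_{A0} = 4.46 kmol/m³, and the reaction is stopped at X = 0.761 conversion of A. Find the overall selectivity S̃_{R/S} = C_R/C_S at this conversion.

2.17

C_A = C_{A0}(1−X) = 1.066 kmol/m³.
Along a PFR/batch, dC_S/dC_A = −r_S/(r_R+r_S) = −k₂/(k₂+k₁·C_A).
Integrating from C_{A0} to C_A: C_S = (1.97/1.71)·ln[(1.97+1.71·4.46)/(1.97+1.71·1.07)] = 1.152·ln(9.597/3.793) = 1.069 kmol/m³.
Then C_R = (C_{A0}−C_A) − C_S = 3.394 − 1.069 = 2.325 kmol/m³.
S̃_{R/S} = C_R/C_S = 2.325/1.069 = 2.17.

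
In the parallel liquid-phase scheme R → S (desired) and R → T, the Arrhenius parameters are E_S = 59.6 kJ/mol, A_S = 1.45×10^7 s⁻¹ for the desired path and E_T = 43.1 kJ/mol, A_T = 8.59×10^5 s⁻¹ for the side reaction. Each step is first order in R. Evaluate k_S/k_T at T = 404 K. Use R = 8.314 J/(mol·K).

Since both paths have the same order in R, the concentration cancels and S_{S/T} = k_S/k_T = (A_S/A_T)·exp[(E_T−E_S)/(RT)].
(E_T−E_S)/(RT) = (43.1−59.6)×10³/(8.314×404) = -16500/3359 = -4.912.
k_S/k_T = (1.45×10^7/8.59×10^5)·exp(-4.912) = 16.88 × 0.007355 = 0.124.

0.124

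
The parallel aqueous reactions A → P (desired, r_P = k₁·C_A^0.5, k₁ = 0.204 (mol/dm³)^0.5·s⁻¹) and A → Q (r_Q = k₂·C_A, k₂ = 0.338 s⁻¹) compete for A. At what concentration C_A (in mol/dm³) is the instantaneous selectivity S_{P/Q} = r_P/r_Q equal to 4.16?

S_{P/Q} = (k₁/k₂)·C_A^-0.5 ⇒ C_A = (S·k₂/k₁)^(-2).
= (4.16×0.338/0.204)^(-2) = (6.893)^(-2) = 0.0210 mol/dm³.

0.0210 mol/dm³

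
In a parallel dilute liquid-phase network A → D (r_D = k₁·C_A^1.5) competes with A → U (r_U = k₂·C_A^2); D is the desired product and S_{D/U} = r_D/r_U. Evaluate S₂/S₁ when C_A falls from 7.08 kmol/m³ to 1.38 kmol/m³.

2.27

S_{D/U} = (k₁/k₂)·C_A^-0.5, so S₂/S₁ = (C_{A,2}/C_{A,1})^-0.5.
= (1.38/7.08)^(-0.5) = (0.1949)^(-0.5) = 2.27.
Selectivity toward D rises as C_A falls — low-concentration operation is favoured.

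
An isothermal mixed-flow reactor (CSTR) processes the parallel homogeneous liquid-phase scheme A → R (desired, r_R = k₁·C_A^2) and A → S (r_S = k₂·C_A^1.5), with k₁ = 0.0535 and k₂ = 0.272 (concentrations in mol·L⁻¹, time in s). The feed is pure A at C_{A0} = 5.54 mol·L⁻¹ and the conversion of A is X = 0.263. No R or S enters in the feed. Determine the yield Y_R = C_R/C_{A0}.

0.0748

Exit C_A = C_{A0}(1−X) = 5.54×0.737 = 4.083 mol·L⁻¹.
In a CSTR the entire volume is at exit conditions, so r_R = 0.0535×4.083^2 = 0.8919 and r_S = 0.272×4.083^1.5 = 2.244.
Fraction of consumed A going to R: r_R/(r_R+r_S) = 0.2844.
C_R = 0.2844·C_{A0}·X = 0.2844×5.54×0.263 = 0.414 mol·L⁻¹; Y_R = C_R/C_{A0} = 0.0748.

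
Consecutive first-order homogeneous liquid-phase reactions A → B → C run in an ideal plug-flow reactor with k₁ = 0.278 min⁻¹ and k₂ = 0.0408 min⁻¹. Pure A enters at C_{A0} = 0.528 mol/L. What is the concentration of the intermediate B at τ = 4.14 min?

0.327 mol/L

The intermediate concentration in a first-order A→B→C sequence is C_B = k₁C_{A0}(e^(−k₁τ) − e^(−k₂τ))/(k₂−k₁).
e^(−k₁τ) = e^(−0.278×4.14) = e^(−1.151) = 0.3163; e^(−k₂τ) = e^(−0.1689) = 0.8446.
C_B = 0.278×0.528/(0.0408−0.278) × (0.3163−0.8446) = (-0.6188)×(-0.5282) = 0.3269 mol/L.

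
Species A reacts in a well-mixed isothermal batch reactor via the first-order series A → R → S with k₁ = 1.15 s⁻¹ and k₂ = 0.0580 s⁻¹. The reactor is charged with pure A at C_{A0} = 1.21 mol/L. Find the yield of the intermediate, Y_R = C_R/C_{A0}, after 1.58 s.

0.790

For first-order series with pure A initially, C_R(t) = k₁C_{A0}/(k₂−k₁)·(e^(−k₁t) − e^(−k₂t)).
e^(−k₁t) = e^(−1.15×1.58) = e^(−1.817) = 0.1625; e^(−k₂t) = e^(−0.09164) = 0.9124.
C_R = 1.15×1.21/(0.0580−1.15) × (0.1625−0.9124) = (-1.274)×(-0.7499) = 0.9556 mol/L.
Y_R = C_R/C_{A0} = 0.9556/1.21 = 0.790.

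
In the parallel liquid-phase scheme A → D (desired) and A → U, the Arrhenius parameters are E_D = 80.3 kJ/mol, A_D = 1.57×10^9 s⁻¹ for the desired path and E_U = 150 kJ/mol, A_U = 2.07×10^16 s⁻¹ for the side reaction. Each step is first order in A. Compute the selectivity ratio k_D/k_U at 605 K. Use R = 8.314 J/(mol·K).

Since both paths have the same order in A, the concentration cancels and S_{D/U} = k_D/k_U = (A_D/A_U)·exp[(E_U−E_D)/(RT)].
(E_U−E_D)/(RT) = (150−80.3)×10³/(8.314×605) = 69700/5030 = 13.86.
k_D/k_U = (1.57×10^9/2.07×10^16)·exp(13.86) = 7.585×10^-8 × 1.042×10^6 = 0.0791.

0.0791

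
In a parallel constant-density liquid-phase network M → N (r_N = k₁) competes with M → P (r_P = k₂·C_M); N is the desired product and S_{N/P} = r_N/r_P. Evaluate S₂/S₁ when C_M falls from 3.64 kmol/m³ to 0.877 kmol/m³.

S_{N/P} = (k₁/k₂)·C_M⁻¹, so S₂/S₁ = (C_{M,2}/C_{M,1})⁻¹.
= 3.64/0.877 = 4.15.

4.15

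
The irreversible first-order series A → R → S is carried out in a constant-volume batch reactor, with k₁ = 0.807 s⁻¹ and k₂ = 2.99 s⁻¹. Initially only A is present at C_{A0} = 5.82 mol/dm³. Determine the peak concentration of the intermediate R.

At the optimum, C_{R,max}/C_{A0} = (k₁/k₂)^[k₂/(k₂−k₁)].
= (0.807/2.99)^(2.99/(2.99−0.807)) = (0.2699)^(1.370) = 0.1663.
C_{R,max} = 0.1663×5.82 = 0.968 mol/dm³.

0.968 mol/dm³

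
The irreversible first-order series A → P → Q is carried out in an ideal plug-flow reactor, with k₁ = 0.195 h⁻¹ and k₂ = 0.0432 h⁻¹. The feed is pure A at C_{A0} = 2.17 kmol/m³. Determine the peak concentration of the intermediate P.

1.41 kmol/m³

Evaluating C_P at τ_opt = ln(k₂/k₁)/(k₂−k₁) gives C_{P,max}/C_{A0} = (k₁/k₂)^[k₂/(k₂−k₁)].
= (0.195/0.0432)^(0.0432/(0.0432−0.195)) = (4.514)^(-0.2846) = 0.6512.
C_{P,max} = 0.6512×2.17 = 1.41 kmol/m³.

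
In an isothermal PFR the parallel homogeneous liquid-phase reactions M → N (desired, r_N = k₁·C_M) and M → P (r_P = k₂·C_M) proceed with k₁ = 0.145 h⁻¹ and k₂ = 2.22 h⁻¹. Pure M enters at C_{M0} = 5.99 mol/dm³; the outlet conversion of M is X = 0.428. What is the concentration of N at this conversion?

0.157 mol/dm³

C_M = C_{M0}(1−X) = 3.426 mol/dm³.
Both paths are first order in M, so the instantaneous fraction to N is constant: dC_N/d(−C_M) = k₁/(k₁+k₂) = 0.06131.
C_N = 0.06131·(C_{M0}−C_M) = 0.06131×2.564 = 0.157 mol/dm³.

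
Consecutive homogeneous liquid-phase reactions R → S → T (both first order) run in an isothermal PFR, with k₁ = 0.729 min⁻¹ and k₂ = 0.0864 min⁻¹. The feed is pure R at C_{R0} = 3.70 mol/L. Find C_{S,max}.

2.78 mol/L

At the optimum, C_{S,max}/C_{R0} = (k₁/k₂)^[k₂/(k₂−k₁)].
= (0.729/0.0864)^(0.0864/(0.0864−0.729)) = (8.438)^(-0.1345) = 0.7507.
C_{S,max} = 0.7507×3.70 = 2.78 mol/L.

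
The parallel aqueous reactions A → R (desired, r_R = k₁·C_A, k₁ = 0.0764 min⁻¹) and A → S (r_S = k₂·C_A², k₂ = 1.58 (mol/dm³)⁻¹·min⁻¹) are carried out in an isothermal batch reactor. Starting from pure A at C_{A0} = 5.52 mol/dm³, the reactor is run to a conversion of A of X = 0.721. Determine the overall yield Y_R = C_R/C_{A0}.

C_A = C_{A0}(1−X) = 1.540 mol/dm³.
Along a PFR/batch, dC_R/dC_A = −r_R/(r_R+r_S) = −k₁/(k₁+k₂·C_A).
Integrating from C_{A0} to C_A: C_R = (0.0764/1.58)·ln[(0.0764+1.58·5.52)/(0.0764+1.58·1.54)] = 0.04835·ln(8.798/2.510) = 0.06065 mol/dm³.
Y_R = C_R/C_{A0} = 0.06065/5.52 = 0.0110.

0.0110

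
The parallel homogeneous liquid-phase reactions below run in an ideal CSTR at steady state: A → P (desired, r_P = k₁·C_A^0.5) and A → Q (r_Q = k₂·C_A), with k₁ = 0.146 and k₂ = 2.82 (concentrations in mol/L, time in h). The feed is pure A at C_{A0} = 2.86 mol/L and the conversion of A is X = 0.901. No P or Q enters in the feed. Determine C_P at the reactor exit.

Exit C_A = C_{A0}(1−X) = 2.86×0.0990 = 0.2831 mol/L.
Rates in a CSTR are evaluated at the outlet concentration: r_P = 0.146×0.2831^0.5 = 0.07769, r_Q = 2.82×0.2831 = 0.7985.
Fraction of consumed A going to P: r_P/(r_P+r_Q) = 0.08867.
C_P = 0.08867·C_{A0}·X = 0.08867×2.86×0.901 = 0.228 mol/L.

0.228 mol/L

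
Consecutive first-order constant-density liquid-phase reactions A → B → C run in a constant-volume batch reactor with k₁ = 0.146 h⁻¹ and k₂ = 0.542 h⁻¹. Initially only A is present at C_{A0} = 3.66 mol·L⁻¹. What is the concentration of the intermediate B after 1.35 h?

0.459 mol·L⁻¹

For first-order series with pure A initially, C_B(t) = k₁C_{A0}/(k₂−k₁)·(e^(−k₁t) − e^(−k₂t)).
e^(−k₁t) = e^(−0.146×1.35) = e^(−0.1971) = 0.8211; e^(−k₂t) = e^(−0.7317) = 0.4811.
C_B = 0.146×3.66/(0.542−0.146) × (0.8211−0.4811) = 1.349×0.3400 = 0.4588 mol·L⁻¹.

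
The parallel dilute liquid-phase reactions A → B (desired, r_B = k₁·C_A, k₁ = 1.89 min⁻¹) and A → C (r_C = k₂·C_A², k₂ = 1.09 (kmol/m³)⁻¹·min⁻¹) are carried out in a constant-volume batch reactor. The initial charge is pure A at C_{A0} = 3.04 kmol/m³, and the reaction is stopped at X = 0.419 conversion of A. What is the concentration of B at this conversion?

0.538 kmol/m³

C_A = C_{A0}(1−X) = 1.766 kmol/m³.
Along a PFR/batch, dC_B/dC_A = −r_B/(r_B+r_C) = −k₁/(k₁+k₂·C_A).
Integrating from C_{A0} to C_A: C_B = (1.89/1.09)·ln[(1.89+1.09·3.04)/(1.89+1.09·1.77)] = 1.734·ln(5.204/3.815) = 0.5381 kmol/m³.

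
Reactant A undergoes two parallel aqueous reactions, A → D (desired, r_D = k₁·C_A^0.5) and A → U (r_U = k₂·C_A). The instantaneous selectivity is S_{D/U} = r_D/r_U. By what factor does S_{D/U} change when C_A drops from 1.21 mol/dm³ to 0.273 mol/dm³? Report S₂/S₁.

2.11

S_{D/U} = (k₁/k₂)·C_A^-0.5, so S₂/S₁ = (C_{A,2}/C_{A,1})^-0.5.
= (0.273/1.21)^(-0.5) = (0.2256)^(-0.5) = 2.11.
Selectivity toward D rises as C_A falls — low-concentration operation is favoured.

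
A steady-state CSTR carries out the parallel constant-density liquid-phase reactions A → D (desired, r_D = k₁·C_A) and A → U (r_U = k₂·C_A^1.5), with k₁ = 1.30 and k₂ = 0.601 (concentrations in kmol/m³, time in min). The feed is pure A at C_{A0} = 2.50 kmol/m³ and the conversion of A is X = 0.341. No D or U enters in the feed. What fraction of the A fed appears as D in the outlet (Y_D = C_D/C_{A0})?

Exit C_A = C_{A0}(1−X) = 2.50×0.659 = 1.647 kmol/m³.
A CSTR operates uniformly at the exit composition, giving r_D = 2.142 and r_U = 1.271 (each k·C_A^n at C_A = 1.647).
Fraction of consumed A going to D: r_D/(r_D+r_U) = 0.6276.
C_D = 0.6276·C_{A0}·X = 0.6276×2.50×0.341 = 0.535 kmol/m³; Y_D = C_D/C_{A0} = 0.214.

0.214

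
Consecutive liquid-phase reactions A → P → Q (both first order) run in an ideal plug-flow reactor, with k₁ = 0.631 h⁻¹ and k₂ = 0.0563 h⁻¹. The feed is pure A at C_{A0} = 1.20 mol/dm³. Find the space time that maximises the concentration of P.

Setting dC_P/dτ = 0 gives τ_opt = ln(k₂/k₁)/(k₂−k₁).
= ln(0.0563/0.631)/(0.0563−0.631) = ln(0.08922)/-0.5747 = -2.417/-0.5747 = 4.20 h.

4.20 h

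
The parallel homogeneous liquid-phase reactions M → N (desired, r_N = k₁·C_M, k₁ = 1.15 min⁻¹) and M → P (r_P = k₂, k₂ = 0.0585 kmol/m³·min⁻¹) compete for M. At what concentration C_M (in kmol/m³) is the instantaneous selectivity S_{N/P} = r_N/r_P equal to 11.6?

S_{N/P} = (k₁/k₂)·C_M ⇒ C_M = S·k₂/k₁.
= 11.6×0.0585/1.15 = 0.590 kmol/m³.

0.590 kmol/m³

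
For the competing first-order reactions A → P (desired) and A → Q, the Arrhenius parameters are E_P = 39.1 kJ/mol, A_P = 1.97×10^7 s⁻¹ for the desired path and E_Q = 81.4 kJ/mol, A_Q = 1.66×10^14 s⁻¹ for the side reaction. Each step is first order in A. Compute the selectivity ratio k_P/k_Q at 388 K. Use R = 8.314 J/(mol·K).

Since both paths have the same order in A, the concentration cancels and S_{P/Q} = k_P/k_Q = (A_P/A_Q)·exp[(E_Q−E_P)/(RT)].
(E_Q−E_P)/(RT) = (81.4−39.1)×10³/(8.314×388) = 42300/3226 = 13.11.
k_P/k_Q = (1.97×10^7/1.66×10^14)·exp(13.11) = 1.187×10^-7 × 4.953×10^5 = 0.0588.
Since E_P < E_Q, lowering the temperature improves selectivity toward P.

0.0588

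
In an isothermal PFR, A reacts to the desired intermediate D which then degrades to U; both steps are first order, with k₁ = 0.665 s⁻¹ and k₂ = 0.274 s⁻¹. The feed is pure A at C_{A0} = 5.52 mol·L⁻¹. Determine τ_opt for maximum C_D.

2.27 s

The intermediate peaks when r₁ = r₂, i.e. k₁e^(−k₁τ) = k₂e^(−k₂τ), giving τ_opt = ln(k₂/k₁)/(k₂−k₁).
= ln(0.274/0.665)/(0.274−0.665) = ln(0.4120)/-0.3910 = -0.8867/-0.3910 = 2.27 s.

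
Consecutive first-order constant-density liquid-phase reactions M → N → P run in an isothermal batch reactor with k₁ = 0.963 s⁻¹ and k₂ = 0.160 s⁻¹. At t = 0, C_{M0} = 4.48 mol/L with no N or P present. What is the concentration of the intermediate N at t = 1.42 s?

2.91 mol/L

The intermediate concentration in a first-order A→B→C sequence is C_N = k₁C_{M0}(e^(−k₁t) − e^(−k₂t))/(k₂−k₁).
e^(−k₁t) = e^(−0.963×1.42) = e^(−1.367) = 0.2548; e^(−k₂t) = e^(−0.2272) = 0.7968.
C_N = 0.963×4.48/(0.160−0.963) × (0.2548−0.7968) = (-5.373)×(-0.5420) = 2.912 mol/L.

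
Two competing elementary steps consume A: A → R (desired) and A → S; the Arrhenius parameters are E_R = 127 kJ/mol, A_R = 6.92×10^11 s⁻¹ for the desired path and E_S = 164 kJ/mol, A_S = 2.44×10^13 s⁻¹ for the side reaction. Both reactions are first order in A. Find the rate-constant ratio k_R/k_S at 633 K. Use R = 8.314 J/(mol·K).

32.1

Since both paths have the same order in A, the concentration cancels and S_{R/S} = k_R/k_S = (A_R/A_S)·exp[(E_S−E_R)/(RT)].
(E_S−E_R)/(RT) = (164−127)×10³/(8.314×633) = 37000/5263 = 7.031.
k_R/k_S = (6.92×10^11/2.44×10^13)·exp(7.031) = 0.02836 × 1131 = 32.1.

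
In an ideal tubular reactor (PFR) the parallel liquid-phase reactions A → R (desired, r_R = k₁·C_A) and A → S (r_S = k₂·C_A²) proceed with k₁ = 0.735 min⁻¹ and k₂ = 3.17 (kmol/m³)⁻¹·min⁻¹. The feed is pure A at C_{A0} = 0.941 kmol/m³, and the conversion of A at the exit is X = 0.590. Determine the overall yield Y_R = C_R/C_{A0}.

0.158

C_A = C_{A0}(1−X) = 0.3858 kmol/m³.
Along a PFR/batch, dC_R/dC_A = −r_R/(r_R+r_S) = −k₁/(k₁+k₂·C_A).
Integrating from C_{A0} to C_A: C_R = (0.735/3.17)·ln[(0.735+3.17·0.941)/(0.735+3.17·0.386)] = 0.2319·ln(3.718/1.958) = 0.1487 kmol/m³.
Y_R = C_R/C_{A0} = 0.1487/0.941 = 0.158.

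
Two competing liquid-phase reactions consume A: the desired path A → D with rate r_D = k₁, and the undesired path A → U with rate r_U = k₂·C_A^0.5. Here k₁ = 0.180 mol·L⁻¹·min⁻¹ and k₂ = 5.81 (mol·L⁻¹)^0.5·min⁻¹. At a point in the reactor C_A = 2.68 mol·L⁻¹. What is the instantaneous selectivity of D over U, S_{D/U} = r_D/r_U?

0.0189

S_{D/U} = r_D/r_U = (k₁)/(k₂·C_A^0.5) = (k₁/k₂)·C_A^-0.5.
= (0.180) / (5.81×2.680^0.5) = 0.1800/9.511 = 0.0189.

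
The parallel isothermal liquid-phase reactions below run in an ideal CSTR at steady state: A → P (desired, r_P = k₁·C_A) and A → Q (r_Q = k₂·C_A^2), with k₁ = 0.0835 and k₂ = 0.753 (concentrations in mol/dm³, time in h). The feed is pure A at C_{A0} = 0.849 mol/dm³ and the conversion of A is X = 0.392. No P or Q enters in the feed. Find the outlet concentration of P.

Exit C_A = C_{A0}(1−X) = 0.849×0.608 = 0.5162 mol/dm³.
A CSTR operates uniformly at the exit composition, giving r_P = 0.04310 and r_Q = 0.2006 (each k·C_A^n at C_A = 0.5162).
Fraction of consumed A going to P: r_P/(r_P+r_Q) = 0.1768.
C_P = 0.1768·C_{A0}·X = 0.1768×0.849×0.392 = 0.0589 mol/dm³.

0.0589 mol/dm³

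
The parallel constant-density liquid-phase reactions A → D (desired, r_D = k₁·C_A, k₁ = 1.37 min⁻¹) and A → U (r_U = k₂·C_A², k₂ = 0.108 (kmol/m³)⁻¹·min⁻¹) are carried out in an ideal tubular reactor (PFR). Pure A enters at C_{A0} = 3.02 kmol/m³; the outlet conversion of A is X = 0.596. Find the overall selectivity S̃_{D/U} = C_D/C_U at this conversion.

C_A = C_{A0}(1−X) = 1.220 kmol/m³.
Along a PFR/batch, dC_D/dC_A = −r_D/(r_D+r_U) = −k₁/(k₁+k₂·C_A).
Integrating from C_{A0} to C_A: C_D = (1.37/0.108)·ln[(1.37+0.108·3.02)/(1.37+0.108·1.22)] = 12.69·ln(1.696/1.502) = 1.544 kmol/m³.
C_U = (C_{A0}−C_A)−C_D = 0.2558 kmol/m³; S̃_{D/U} = 1.544/0.2558 = 6.04.

6.04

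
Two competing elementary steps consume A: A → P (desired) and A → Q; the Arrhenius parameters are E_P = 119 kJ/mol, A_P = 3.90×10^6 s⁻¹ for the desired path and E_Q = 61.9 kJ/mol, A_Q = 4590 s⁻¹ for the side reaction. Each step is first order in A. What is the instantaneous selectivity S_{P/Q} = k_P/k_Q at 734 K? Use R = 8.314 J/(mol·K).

0.0734

Since both paths have the same order in A, the concentration cancels and S_{P/Q} = k_P/k_Q = (A_P/A_Q)·exp[(E_Q−E_P)/(RT)].
(E_Q−E_P)/(RT) = (61.9−119)×10³/(8.314×734) = -57100/6102 = -9.357.
k_P/k_Q = (3.90×10^6/4590)·exp(-9.357) = 849.7 × 8.637×10^-5 = 0.0734.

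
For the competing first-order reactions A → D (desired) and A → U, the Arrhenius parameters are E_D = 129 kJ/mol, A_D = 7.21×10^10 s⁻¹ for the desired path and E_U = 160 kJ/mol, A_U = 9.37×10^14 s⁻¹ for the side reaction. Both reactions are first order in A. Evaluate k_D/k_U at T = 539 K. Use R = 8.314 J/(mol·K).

With equal orders, S_{D/U} = k_D/k_U = (A_D/A_U)·exp[(E_U−E_D)/(RT)].
(E_U−E_D)/(RT) = (160−129)×10³/(8.314×539) = 31000/4481 = 6.918.
k_D/k_U = (7.21×10^10/9.37×10^14)·exp(6.918) = 7.695×10^-5 × 1010 = 0.0777.
Since E_D < E_U, lowering the temperature improves selectivity toward D.

0.0777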